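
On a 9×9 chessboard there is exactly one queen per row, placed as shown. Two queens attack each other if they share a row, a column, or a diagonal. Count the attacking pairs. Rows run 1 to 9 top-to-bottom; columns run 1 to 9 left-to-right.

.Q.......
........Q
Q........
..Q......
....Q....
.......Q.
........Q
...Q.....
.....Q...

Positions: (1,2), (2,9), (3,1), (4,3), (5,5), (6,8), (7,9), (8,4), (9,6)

2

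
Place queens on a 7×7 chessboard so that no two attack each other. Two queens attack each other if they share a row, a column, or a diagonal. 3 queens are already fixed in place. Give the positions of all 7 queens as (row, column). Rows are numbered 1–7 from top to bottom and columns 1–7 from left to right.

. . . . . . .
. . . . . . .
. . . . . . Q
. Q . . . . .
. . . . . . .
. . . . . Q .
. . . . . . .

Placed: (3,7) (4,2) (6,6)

Row 1: attacked by (3,7)→{5,7}; (4,2)→{2,5}; (6,6)→{1,6}. Safe: 3, 4. Place at column 3.
Row 2: attacked by (1,3)→{2,3,4}; (3,7)→{6,7}; (4,2)→{2,4}; (6,6)→{2,6}. Safe: 1, 5. Place at column 5.
Row 5: attacked by (1,3)→{3,7}; (2,5)→{2,5}; (3,7)→{5,7}; (4,2)→{1,2,3}; (6,6)→{5,6,7}. Safe: 4. Place at column 4.
Row 7: attacked by (1,3)→{3}; (2,5)→{5}; (3,7)→{3,7}; (4,2)→{2,5}; (5,4)→{2,4,6}; (6,6)→{5,6,7}. Safe: 1. Place at column 1.
Columns [3, 5, 7, 2, 4, 6, 1], r−c [-2, -3, -4, 2, 1, 0, 6], r+c [4, 7, 10, 6, 9, 12, 8] are all distinct, so no two queens attack.

(1,3) (2,5) (3,7) (4,2) (5,4) (6,6) (7,1)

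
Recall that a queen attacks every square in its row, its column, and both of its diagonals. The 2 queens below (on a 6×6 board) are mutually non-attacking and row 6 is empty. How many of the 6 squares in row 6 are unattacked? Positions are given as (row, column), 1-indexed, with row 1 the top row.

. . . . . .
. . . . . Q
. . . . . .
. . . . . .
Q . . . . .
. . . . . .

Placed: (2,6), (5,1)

3

(2,6) attacks row 6 at column 6 and diagonals 2.
(5,1) attacks row 6 at column 1 and diagonals 2.
Attacked columns: {1, 2, 6}. Safe: {3, 4, 5}.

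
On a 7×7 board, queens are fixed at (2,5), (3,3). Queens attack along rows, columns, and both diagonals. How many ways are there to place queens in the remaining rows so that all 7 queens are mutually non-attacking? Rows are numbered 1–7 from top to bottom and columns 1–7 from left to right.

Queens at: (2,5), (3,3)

2

Branch on row 1: col 2 → 1; col 7 → 1.
Sum: 1 + 1 = 2.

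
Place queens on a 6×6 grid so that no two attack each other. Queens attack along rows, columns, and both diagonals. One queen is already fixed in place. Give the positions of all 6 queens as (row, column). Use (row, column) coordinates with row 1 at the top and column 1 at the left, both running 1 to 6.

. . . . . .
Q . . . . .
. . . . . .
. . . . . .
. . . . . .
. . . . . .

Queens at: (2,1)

Row 1: attacked by (2,1)→{1,2}. Safe: 3, 4, 5, 6. Place at column 4.
Row 3: attacked by (1,4)→{2,4,6}; (2,1)→{1,2}. Safe: 3, 5. Place at column 5.
Row 4: attacked by (1,4)→{1,4}; (2,1)→{1,3}; (3,5)→{4,5,6}. Safe: 2. Place at column 2.
Row 5: attacked by (1,4)→{4}; (2,1)→{1,4}; (3,5)→{3,5}; (4,2)→{1,2,3}. Safe: 6. Place at column 6.
Row 6: attacked by (1,4)→{4}; (2,1)→{1,5}; (3,5)→{2,5}; (4,2)→{2,4}; (5,6)→{5,6}. Safe: 3. Place at column 3.
Columns [4, 1, 5, 2, 6, 3], r−c [-3, 1, -2, 2, -1, 3], r+c [5, 3, 8, 6, 11, 9] are all distinct, so no two queens attack.

(1,4) (2,1) (3,5) (4,2) (5,6) (6,3)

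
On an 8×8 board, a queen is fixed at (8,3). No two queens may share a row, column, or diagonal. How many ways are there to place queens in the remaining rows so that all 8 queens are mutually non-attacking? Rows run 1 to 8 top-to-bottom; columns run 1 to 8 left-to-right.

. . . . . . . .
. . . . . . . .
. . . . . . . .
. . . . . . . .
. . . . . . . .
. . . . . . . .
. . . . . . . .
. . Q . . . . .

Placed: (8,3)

16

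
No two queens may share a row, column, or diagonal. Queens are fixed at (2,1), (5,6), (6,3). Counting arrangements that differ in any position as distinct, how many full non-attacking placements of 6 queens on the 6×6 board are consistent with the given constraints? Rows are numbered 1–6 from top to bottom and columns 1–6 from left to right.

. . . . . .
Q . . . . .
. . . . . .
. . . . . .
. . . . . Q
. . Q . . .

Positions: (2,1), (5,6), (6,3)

Branch on row 1: col 4 → 1; col 5 → 0.
Sum: 1 + 0 = 1.

1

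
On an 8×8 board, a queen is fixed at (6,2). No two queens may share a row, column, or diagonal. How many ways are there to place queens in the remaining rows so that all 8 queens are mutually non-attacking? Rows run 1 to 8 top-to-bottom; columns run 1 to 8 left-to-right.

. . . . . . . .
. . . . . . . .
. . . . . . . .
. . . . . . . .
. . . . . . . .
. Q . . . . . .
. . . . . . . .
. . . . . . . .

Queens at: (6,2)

Branch on row 1: col 1 → 1; col 3 → 2; col 4 → 3; col 5 → 3; col 6 → 4; col 8 → 1.
Sum: 1 + 2 + 3 + 3 + 4 + 1 = 14.

14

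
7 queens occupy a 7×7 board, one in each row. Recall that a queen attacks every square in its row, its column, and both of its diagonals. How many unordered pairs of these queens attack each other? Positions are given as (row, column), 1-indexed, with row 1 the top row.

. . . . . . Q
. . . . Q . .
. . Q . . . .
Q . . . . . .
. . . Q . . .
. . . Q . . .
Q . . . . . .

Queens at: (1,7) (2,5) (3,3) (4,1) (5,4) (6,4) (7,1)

3

Same column: (4,1)–(7,1) (column 1); (5,4)–(6,4) (column 4).
Same diagonal: (1,7)–(7,1) (|1−7| = |7−1| = 6).
Total attacking pairs: 3.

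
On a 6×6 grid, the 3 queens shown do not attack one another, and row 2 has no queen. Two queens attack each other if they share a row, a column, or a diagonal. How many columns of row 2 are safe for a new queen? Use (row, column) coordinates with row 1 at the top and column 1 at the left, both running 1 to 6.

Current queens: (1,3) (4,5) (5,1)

1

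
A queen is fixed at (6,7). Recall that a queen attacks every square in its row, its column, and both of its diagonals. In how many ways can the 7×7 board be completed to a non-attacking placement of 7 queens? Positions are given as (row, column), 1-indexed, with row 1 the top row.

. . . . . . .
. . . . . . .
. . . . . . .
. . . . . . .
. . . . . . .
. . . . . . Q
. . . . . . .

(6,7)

7

Branch on row 1: col 1 → 1; col 3 → 2; col 4 → 2; col 5 → 1; col 6 → 1.
Sum: 1 + 2 + 2 + 1 + 1 = 7.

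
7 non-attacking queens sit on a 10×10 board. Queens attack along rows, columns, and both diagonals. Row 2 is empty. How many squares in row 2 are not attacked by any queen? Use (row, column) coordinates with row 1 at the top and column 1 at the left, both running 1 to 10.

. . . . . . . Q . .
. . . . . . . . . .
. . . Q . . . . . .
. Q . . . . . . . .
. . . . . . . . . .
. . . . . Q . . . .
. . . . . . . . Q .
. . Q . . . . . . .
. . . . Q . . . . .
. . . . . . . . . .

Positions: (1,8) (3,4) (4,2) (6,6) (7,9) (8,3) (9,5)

1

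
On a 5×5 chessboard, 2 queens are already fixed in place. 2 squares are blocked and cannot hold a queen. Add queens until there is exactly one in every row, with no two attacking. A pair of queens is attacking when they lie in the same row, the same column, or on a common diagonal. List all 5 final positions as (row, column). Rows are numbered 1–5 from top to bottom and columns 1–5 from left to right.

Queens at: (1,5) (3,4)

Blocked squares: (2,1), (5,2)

(1,5) (2,2) (3,4) (4,1) (5,3)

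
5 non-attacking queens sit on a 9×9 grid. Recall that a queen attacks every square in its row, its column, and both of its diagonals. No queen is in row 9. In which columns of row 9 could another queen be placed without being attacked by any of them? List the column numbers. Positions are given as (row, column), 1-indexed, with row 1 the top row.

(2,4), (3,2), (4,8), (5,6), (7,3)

columns 7, 9

(2,4) attacks row 9 at column 4.
(3,2) attacks row 9 at column 2 and diagonals 8.
(4,8) attacks row 9 at column 8 and diagonals 3.
(5,6) attacks row 9 at column 6 and diagonals 2.
(7,3) attacks row 9 at column 3 and diagonals 1, 5.
Attacked columns: {1, 2, 3, 4, 5, 6, 8}. Safe: {7, 9}.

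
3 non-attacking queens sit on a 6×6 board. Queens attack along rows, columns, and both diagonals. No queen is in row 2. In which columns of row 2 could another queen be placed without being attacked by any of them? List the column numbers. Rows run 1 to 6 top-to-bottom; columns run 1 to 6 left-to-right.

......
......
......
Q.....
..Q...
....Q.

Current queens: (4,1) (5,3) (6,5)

columns 2, 4

(4,1) attacks row 2 at column 1 and diagonals 3.
(5,3) attacks row 2 at column 3 and diagonals 6.
(6,5) attacks row 2 at column 5 and diagonals 1.
Attacked columns: {1, 3, 5, 6}. Safe: {2, 4}.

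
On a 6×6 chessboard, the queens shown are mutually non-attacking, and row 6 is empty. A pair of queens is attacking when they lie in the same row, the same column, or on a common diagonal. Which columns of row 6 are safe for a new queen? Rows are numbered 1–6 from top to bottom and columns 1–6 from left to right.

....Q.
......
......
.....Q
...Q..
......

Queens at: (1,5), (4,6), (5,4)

(1,5) attacks row 6 at column 5.
(4,6) attacks row 6 at column 6 and diagonals 4.
(5,4) attacks row 6 at column 4 and diagonals 3, 5.
Attacked columns: {3, 4, 5, 6}. Safe: {1, 2}.

columns 1, 2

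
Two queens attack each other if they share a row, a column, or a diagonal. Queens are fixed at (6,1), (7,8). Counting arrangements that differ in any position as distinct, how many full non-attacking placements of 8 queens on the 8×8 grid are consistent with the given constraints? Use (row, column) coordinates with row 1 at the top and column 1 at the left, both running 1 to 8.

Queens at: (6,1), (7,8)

Branch on row 1: col 3 → 1; col 4 → 0; col 5 → 1; col 7 → 0.
Sum: 1 + 0 + 1 + 0 = 2.

2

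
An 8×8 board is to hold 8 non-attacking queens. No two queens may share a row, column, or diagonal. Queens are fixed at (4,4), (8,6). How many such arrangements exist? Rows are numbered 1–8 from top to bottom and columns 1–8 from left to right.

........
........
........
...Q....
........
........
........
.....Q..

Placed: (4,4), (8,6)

3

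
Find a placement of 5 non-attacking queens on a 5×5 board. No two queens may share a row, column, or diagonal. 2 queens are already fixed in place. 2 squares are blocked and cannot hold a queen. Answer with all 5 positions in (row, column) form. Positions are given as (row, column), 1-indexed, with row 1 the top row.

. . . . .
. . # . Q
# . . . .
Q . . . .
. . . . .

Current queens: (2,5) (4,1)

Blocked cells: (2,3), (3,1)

(1,2) (2,5) (3,3) (4,1) (5,4)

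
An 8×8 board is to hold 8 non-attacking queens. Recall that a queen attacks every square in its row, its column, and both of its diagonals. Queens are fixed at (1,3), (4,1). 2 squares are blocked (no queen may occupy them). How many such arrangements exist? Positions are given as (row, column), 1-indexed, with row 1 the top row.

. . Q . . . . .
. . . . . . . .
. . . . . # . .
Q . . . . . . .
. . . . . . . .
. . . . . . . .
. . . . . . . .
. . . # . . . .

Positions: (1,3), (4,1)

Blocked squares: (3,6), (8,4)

3

Branch on row 2: col 5 → 1; col 6 → 2; col 7 → 0; col 8 → 0.
Sum: 1 + 2 + 0 + 0 = 3.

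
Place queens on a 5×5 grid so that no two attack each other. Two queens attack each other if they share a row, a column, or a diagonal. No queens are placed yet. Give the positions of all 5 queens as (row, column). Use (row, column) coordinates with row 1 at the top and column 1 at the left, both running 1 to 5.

(1,2) (2,5) (3,3) (4,1) (5,4)

Row 1: Safe: 1, 2, 3, 4, 5. Place at column 2.
Row 2: attacked by (1,2)→{1,2,3}. Safe: 4, 5. Place at column 5.
Row 3: attacked by (1,2)→{2,4}; (2,5)→{4,5}. Safe: 1, 3. Place at column 3.
Row 4: attacked by (1,2)→{2,5}; (2,5)→{3,5}; (3,3)→{2,3,4}. Safe: 1. Place at column 1.
Row 5: attacked by (1,2)→{2}; (2,5)→{2,5}; (3,3)→{1,3,5}; (4,1)→{1,2}. Safe: 4. Place at column 4.
Columns [2, 5, 3, 1, 4], r−c [-1, -3, 0, 3, 1], r+c [3, 7, 6, 5, 9] are all distinct, so no two queens attack.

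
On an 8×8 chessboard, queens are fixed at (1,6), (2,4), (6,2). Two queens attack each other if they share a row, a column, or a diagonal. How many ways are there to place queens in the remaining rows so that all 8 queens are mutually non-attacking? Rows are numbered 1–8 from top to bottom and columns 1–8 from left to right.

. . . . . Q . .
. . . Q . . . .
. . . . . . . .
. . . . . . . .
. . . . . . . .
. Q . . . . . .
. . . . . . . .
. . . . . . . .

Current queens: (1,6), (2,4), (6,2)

2

Branch on row 3: col 1 → 1; col 7 → 1.
Sum: 1 + 1 = 2.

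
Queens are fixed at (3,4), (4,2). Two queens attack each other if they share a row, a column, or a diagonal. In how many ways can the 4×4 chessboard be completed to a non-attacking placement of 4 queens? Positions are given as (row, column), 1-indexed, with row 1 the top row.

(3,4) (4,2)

1

Branch on row 1: col 1 → 0; col 3 → 1.
Sum: 0 + 1 = 1.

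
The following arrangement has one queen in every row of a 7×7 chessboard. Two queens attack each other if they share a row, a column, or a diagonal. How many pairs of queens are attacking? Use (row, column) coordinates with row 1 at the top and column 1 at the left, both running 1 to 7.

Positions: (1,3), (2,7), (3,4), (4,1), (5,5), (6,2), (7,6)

0

All columns are distinct and no two queens satisfy |Δrow| = |Δcol|, so no pair attacks.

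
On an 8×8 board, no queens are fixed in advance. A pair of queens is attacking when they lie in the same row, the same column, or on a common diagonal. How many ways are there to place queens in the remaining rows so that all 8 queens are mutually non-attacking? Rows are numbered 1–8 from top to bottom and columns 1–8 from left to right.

Branch on row 1: col 1 → 4; col 2 → 8; col 3 → 16; col 4 → 18; col 5 → 18; col 6 → 16; col 7 → 8; col 8 → 4.
Sum: 4 + 8 + 16 + 18 + 18 + 16 + 8 + 4 = 92.
(This is the classic 8-queens count.)

92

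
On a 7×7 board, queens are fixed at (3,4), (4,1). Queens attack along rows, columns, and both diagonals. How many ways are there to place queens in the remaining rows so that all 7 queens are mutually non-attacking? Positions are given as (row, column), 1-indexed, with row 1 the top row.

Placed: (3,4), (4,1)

1

Branch on row 1: col 3 → 1; col 5 → 0; col 7 → 0.
Sum: 1 + 0 + 0 = 1.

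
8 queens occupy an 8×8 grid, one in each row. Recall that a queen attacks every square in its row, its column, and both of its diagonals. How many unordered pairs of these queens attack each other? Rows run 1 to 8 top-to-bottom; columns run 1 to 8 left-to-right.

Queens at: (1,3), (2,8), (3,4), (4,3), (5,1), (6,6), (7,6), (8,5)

Same column: (1,3)–(4,3) (column 3); (6,6)–(7,6) (column 6).
Same diagonal: (3,4)–(4,3) (|3−4| = |4−3| = 1); (4,3)–(7,6) (|4−7| = |3−6| = 3); (7,6)–(8,5) (|7−8| = |6−5| = 1).
Total attacking pairs: 5.

5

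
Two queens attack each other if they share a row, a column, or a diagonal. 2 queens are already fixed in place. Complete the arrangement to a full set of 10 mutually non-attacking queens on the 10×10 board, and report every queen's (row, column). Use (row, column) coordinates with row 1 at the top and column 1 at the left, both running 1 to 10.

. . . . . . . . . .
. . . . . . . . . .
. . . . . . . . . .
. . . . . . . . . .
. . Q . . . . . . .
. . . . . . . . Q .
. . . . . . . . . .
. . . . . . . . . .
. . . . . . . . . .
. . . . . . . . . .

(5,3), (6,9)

(1,10) (2,4) (3,7) (4,1) (5,3) (6,9) (7,6) (8,8) (9,5) (10,2)

Row 1: attacked by (5,3)→{3,7}; (6,9)→{4,9}. Safe: 1, 2, 5, 6, 8, 10. Place at column 10.
Row 2: attacked by (1,10)→{9,10}; (5,3)→{3,6}; (6,9)→{5,9}. Safe: 1, 2, 4, 7, 8. Place at column 4.
Row 3: attacked by (1,10)→{8,10}; (2,4)→{3,4,5}; (5,3)→{1,3,5}; (6,9)→{6,9}. Safe: 2, 7. Place at column 7.
Row 4: attacked by (1,10)→{7,10}; (2,4)→{2,4,6}; (3,7)→{6,7,8}; (5,3)→{2,3,4}; (6,9)→{7,9}. Safe: 1, 5. Place at column 1.
Row 7: attacked by (1,10)→{4,10}; (2,4)→{4,9}; (3,7)→{3,7}; (4,1)→{1,4}; (5,3)→{1,3,5}; (6,9)→{8,9,10}. Safe: 2, 6. Place at column 6.
Row 8: attacked by (1,10)→{3,10}; (2,4)→{4,10}; (3,7)→{2,7}; (4,1)→{1,5}; (5,3)→{3,6}; (6,9)→{7,9}; (7,6)→{5,6,7}. Safe: 8. Place at column 8.
Row 9: attacked by (1,10)→{2,10}; (2,4)→{4}; (3,7)→{1,7}; (4,1)→{1,6}; (5,3)→{3,7}; (6,9)→{6,9}; (7,6)→{4,6,8}; (8,8)→{7,8,9}. Safe: 5. Place at column 5.
Row 10: attacked by (1,10)→{1,10}; (2,4)→{4}; (3,7)→{7}; (4,1)→{1,7}; (5,3)→{3,8}; (6,9)→{5,9}; (7,6)→{3,6,9}; (8,8)→{6,8,10}; (9,5)→{4,5,6}. Safe: 2. Place at column 2.
Columns [10, 4, 7, 1, 3, 9, 6, 8, 5, 2], r−c [-9, -2, -4, 3, 2, -3, 1, 0, 4, 8], r+c [11, 6, 10, 5, 8, 15, 13, 16, 14, 12] are all distinct, so no two queens attack.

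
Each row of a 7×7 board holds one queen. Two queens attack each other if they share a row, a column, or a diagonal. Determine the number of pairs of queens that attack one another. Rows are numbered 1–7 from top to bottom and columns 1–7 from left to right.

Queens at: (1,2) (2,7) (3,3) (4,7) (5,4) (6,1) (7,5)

Same column: (2,7)–(4,7) (column 7).
Same diagonal: (2,7)–(5,4) (|2−5| = |7−4| = 3).
Total attacking pairs: 2.

2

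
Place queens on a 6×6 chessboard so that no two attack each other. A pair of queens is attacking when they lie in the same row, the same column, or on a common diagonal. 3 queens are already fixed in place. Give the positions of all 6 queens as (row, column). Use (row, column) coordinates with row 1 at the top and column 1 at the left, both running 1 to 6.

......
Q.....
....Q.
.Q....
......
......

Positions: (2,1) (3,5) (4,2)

(1,4) (2,1) (3,5) (4,2) (5,6) (6,3)

Row 1: attacked by (2,1)→{1,2}; (3,5)→{3,5}; (4,2)→{2,5}. Safe: 4, 6. Place at column 4.
Row 5: attacked by (1,4)→{4}; (2,1)→{1,4}; (3,5)→{3,5}; (4,2)→{1,2,3}. Safe: 6. Place at column 6.
Row 6: attacked by (1,4)→{4}; (2,1)→{1,5}; (3,5)→{2,5}; (4,2)→{2,4}; (5,6)→{5,6}. Safe: 3. Place at column 3.
Columns [4, 1, 5, 2, 6, 3], r−c [-3, 1, -2, 2, -1, 3], r+c [5, 3, 8, 6, 11, 9] are all distinct, so no two queens attack.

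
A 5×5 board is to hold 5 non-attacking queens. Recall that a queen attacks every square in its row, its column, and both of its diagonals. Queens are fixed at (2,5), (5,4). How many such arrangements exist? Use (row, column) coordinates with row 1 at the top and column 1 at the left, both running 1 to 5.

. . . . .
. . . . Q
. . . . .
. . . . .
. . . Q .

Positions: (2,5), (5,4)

Branch on row 1: col 1 → 0; col 2 → 1; col 3 → 0.
Sum: 0 + 1 + 0 = 1.

1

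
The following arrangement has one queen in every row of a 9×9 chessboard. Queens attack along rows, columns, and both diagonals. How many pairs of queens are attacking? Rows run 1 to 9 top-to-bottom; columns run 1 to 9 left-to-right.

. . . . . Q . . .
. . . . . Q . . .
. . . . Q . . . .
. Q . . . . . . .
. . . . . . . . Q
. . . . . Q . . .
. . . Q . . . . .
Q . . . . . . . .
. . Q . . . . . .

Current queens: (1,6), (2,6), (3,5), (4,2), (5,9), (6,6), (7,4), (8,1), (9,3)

6

Same column: (1,6)–(2,6) (column 6); (1,6)–(6,6) (column 6); (2,6)–(6,6) (column 6).
Same diagonal: (2,6)–(3,5) (|2−3| = |6−5| = 1); (2,6)–(5,9) (|2−5| = |6−9| = 3); (6,6)–(9,3) (|6−9| = |6−3| = 3).
Total attacking pairs: 6.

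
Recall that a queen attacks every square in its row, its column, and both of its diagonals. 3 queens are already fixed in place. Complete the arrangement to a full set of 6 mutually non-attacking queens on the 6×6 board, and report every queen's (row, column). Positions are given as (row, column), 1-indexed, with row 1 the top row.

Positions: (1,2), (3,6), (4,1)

Row 2: attacked by (1,2)→{1,2,3}; (3,6)→{5,6}; (4,1)→{1,3}. Safe: 4. Place at column 4.
Row 5: attacked by (1,2)→{2,6}; (2,4)→{1,4}; (3,6)→{4,6}; (4,1)→{1,2}. Safe: 3, 5. Place at column 3.
Row 6: attacked by (1,2)→{2}; (2,4)→{4}; (3,6)→{3,6}; (4,1)→{1,3}; (5,3)→{2,3,4}. Safe: 5. Place at column 5.
Columns [2, 4, 6, 1, 3, 5], r−c [-1, -2, -3, 3, 2, 1], r+c [3, 6, 9, 5, 8, 11] are all distinct, so no two queens attack.

(1,2) (2,4) (3,6) (4,1) (5,3) (6,5)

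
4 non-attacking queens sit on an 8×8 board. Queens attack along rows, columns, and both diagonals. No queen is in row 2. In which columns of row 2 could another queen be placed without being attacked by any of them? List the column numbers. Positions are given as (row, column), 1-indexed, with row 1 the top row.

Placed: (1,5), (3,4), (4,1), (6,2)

(1,5) attacks row 2 at column 5 and diagonals 4, 6.
(3,4) attacks row 2 at column 4 and diagonals 3, 5.
(4,1) attacks row 2 at column 1 and diagonals 3.
(6,2) attacks row 2 at column 2 and diagonals 6.
Attacked columns: {1, 2, 3, 4, 5, 6}. Safe: {7, 8}.

columns 7, 8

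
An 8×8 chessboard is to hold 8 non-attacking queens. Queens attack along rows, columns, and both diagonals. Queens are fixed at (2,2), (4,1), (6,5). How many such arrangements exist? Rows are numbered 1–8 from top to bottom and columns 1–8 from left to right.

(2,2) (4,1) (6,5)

Branch on row 1: col 6 → 1; col 7 → 1; col 8 → 1.
Sum: 1 + 1 + 1 = 3.

3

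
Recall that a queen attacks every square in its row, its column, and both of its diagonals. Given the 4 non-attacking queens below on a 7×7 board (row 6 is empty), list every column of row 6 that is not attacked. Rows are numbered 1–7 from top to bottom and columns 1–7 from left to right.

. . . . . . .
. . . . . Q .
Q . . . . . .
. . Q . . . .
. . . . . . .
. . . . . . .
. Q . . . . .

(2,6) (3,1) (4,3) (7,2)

(2,6) attacks row 6 at column 6 and diagonals 2.
(3,1) attacks row 6 at column 1 and diagonals 4.
(4,3) attacks row 6 at column 3 and diagonals 1, 5.
(7,2) attacks row 6 at column 2 and diagonals 1, 3.
Attacked columns: {1, 2, 3, 4, 5, 6}. Safe: {7}.

columns 7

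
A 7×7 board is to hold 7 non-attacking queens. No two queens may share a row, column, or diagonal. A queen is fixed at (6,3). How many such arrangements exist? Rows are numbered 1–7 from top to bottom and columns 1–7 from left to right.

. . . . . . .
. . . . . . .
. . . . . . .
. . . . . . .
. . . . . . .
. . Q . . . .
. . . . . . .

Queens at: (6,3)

6

Branch on row 1: col 1 → 0; col 2 → 3; col 4 → 1; col 5 → 0; col 6 → 1; col 7 → 1.
Sum: 0 + 3 + 1 + 0 + 1 + 1 = 6.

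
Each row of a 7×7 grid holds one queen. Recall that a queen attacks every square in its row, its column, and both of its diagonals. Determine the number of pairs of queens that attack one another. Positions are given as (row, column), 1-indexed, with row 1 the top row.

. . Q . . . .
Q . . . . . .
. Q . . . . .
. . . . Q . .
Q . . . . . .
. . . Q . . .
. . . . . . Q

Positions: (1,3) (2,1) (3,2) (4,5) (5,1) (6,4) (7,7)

Same column: (2,1)–(5,1) (column 1).
Same diagonal: (2,1)–(3,2) (|2−3| = |1−2| = 1).
Total attacking pairs: 2.

2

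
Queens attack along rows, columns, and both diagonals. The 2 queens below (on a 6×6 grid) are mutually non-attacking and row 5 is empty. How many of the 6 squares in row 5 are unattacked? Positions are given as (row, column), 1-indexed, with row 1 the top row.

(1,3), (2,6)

4

(1,3) attacks row 5 at column 3.
(2,6) attacks row 5 at column 6 and diagonals 3.
Attacked columns: {3, 6}. Safe: {1, 2, 4, 5}.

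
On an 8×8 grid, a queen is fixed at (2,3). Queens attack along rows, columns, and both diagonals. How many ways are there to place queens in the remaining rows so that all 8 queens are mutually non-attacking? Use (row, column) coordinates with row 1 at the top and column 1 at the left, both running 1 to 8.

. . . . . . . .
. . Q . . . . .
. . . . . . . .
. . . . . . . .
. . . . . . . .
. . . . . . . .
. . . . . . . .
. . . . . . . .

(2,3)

14

Branch on row 1: col 1 → 0; col 5 → 3; col 6 → 8; col 7 → 2; col 8 → 1.
Sum: 0 + 3 + 8 + 2 + 1 = 14.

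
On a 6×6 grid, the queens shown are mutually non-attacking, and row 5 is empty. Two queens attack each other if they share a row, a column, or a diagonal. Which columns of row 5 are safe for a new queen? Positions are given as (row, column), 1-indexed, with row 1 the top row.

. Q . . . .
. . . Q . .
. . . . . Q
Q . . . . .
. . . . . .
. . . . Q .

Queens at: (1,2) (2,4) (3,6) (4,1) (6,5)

columns 3

(1,2) attacks row 5 at column 2 and diagonals 6.
(2,4) attacks row 5 at column 4 and diagonals 1.
(3,6) attacks row 5 at column 6 and diagonals 4.
(4,1) attacks row 5 at column 1 and diagonals 2.
(6,5) attacks row 5 at column 5 and diagonals 4, 6.
Attacked columns: {1, 2, 4, 5, 6}. Safe: {3}.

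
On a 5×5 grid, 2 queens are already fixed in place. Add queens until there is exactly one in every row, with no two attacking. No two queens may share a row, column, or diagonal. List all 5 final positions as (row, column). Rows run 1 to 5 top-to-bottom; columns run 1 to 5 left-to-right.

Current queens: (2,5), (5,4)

Row 1: attacked by (2,5)→{4,5}; (5,4)→{4}. Safe: 1, 2, 3. Place at column 2.
Row 3: attacked by (1,2)→{2,4}; (2,5)→{4,5}; (5,4)→{2,4}. Safe: 1, 3. Place at column 3.
Row 4: attacked by (1,2)→{2,5}; (2,5)→{3,5}; (3,3)→{2,3,4}; (5,4)→{3,4,5}. Safe: 1. Place at column 1.
Columns [2, 5, 3, 1, 4], r−c [-1, -3, 0, 3, 1], r+c [3, 7, 6, 5, 9] are all distinct, so no two queens attack.

(1,2) (2,5) (3,3) (4,1) (5,4)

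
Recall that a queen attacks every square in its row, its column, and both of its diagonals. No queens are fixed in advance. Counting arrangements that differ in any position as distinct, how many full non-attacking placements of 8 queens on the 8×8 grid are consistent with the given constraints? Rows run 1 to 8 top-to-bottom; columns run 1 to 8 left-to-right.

Branch on row 1: col 1 → 4; col 2 → 8; col 3 → 16; col 4 → 18; col 5 → 18; col 6 → 16; col 7 → 8; col 8 → 4.
Sum: 4 + 8 + 16 + 18 + 18 + 16 + 8 + 4 = 92.
(This is the classic 8-queens count.)

92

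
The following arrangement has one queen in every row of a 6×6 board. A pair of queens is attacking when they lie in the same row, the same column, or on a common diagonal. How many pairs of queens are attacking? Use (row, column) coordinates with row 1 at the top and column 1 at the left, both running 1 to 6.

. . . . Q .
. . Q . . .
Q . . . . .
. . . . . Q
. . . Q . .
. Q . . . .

All columns are distinct and no two queens satisfy |Δrow| = |Δcol|, so no pair attacks.

0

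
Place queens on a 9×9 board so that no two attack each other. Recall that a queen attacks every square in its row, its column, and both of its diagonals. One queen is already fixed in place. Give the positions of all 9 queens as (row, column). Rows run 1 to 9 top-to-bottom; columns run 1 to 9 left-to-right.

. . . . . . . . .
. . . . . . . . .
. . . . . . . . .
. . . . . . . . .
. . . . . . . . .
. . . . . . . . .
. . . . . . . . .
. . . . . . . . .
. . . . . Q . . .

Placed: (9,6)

(1,3) (2,9) (3,2) (4,5) (5,8) (6,1) (7,7) (8,4) (9,6)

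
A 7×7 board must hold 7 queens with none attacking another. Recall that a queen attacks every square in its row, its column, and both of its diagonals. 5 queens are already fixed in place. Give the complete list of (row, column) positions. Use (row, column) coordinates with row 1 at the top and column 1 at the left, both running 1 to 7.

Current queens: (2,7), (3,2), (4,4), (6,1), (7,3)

Row 1: attacked by (2,7)→{6,7}; (3,2)→{2,4}; (4,4)→{1,4,7}; (6,1)→{1,6}; (7,3)→{3}. Safe: 5. Place at column 5.
Row 5: attacked by (1,5)→{1,5}; (2,7)→{4,7}; (3,2)→{2,4}; (4,4)→{3,4,5}; (6,1)→{1,2}; (7,3)→{1,3,5}. Safe: 6. Place at column 6.
Columns [5, 7, 2, 4, 6, 1, 3], r−c [-4, -5, 1, 0, -1, 5, 4], r+c [6, 9, 5, 8, 11, 7, 10] are all distinct, so no two queens attack.

(1,5) (2,7) (3,2) (4,4) (5,6) (6,1) (7,3)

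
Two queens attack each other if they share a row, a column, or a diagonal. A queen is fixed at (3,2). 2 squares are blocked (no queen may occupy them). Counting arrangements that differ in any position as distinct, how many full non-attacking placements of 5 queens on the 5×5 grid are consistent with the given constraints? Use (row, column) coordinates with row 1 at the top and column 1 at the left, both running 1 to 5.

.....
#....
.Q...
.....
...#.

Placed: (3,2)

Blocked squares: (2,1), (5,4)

2

Branch on row 1: col 1 → 1; col 3 → 1; col 5 → 0.
Sum: 1 + 1 + 0 = 2.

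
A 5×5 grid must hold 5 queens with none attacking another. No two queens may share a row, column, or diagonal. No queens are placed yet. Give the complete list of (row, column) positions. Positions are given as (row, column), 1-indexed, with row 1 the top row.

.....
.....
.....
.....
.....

(1,4) (2,2) (3,5) (4,3) (5,1)

Row 1: Safe: 1, 2, 3, 4, 5. Place at column 4.
Row 2: attacked by (1,4)→{3,4,5}. Safe: 1, 2. Place at column 2.
Row 3: attacked by (1,4)→{2,4}; (2,2)→{1,2,3}. Safe: 5. Place at column 5.
Row 4: attacked by (1,4)→{1,4}; (2,2)→{2,4}; (3,5)→{4,5}. Safe: 3. Place at column 3.
Row 5: attacked by (1,4)→{4}; (2,2)→{2,5}; (3,5)→{3,5}; (4,3)→{2,3,4}. Safe: 1. Place at column 1.
Columns [4, 2, 5, 3, 1], r−c [-3, 0, -2, 1, 4], r+c [5, 4, 8, 7, 6] are all distinct, so no two queens attack.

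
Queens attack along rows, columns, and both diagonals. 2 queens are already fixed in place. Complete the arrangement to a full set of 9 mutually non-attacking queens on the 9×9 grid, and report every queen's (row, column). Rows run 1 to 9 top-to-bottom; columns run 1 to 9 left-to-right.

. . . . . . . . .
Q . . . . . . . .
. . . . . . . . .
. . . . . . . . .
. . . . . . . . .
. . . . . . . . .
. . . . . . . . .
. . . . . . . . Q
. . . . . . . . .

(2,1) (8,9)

(1,8) (2,1) (3,5) (4,7) (5,2) (6,6) (7,3) (8,9) (9,4)

Row 1: attacked by (2,1)→{1,2}; (8,9)→{2,9}. Safe: 3, 4, 5, 6, 7, 8. Place at column 8.
Row 3: attacked by (1,8)→{6,8}; (2,1)→{1,2}; (8,9)→{4,9}. Safe: 3, 5, 7. Place at column 5.
Row 4: attacked by (1,8)→{5,8}; (2,1)→{1,3}; (3,5)→{4,5,6}; (8,9)→{5,9}. Safe: 2, 7. Place at column 7.
Row 5: attacked by (1,8)→{4,8}; (2,1)→{1,4}; (3,5)→{3,5,7}; (4,7)→{6,7,8}; (8,9)→{6,9}. Safe: 2. Place at column 2.
Row 6: attacked by (1,8)→{3,8}; (2,1)→{1,5}; (3,5)→{2,5,8}; (4,7)→{5,7,9}; (5,2)→{1,2,3}; (8,9)→{7,9}. Safe: 4, 6. Place at column 6.
Row 7: attacked by (1,8)→{2,8}; (2,1)→{1,6}; (3,5)→{1,5,9}; (4,7)→{4,7}; (5,2)→{2,4}; (6,6)→{5,6,7}; (8,9)→{8,9}. Safe: 3. Place at column 3.
Row 9: attacked by (1,8)→{8}; (2,1)→{1,8}; (3,5)→{5}; (4,7)→{2,7}; (5,2)→{2,6}; (6,6)→{3,6,9}; (7,3)→{1,3,5}; (8,9)→{8,9}. Safe: 4. Place at column 4.
Columns [8, 1, 5, 7, 2, 6, 3, 9, 4], r−c [-7, 1, -2, -3, 3, 0, 4, -1, 5], r+c [9, 3, 8, 11, 7, 12, 10, 17, 13] are all distinct, so no two queens attack.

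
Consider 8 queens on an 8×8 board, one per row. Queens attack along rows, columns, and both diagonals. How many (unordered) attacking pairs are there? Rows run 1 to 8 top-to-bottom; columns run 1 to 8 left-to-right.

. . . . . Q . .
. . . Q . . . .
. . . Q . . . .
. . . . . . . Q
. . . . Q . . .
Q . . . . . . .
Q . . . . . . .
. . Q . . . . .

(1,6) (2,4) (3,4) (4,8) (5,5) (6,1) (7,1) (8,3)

Same column: (2,4)–(3,4) (column 4); (6,1)–(7,1) (column 1).
Same diagonal: (1,6)–(3,4) (|1−3| = |6−4| = 2); (1,6)–(6,1) (|1−6| = |6−1| = 5); (3,4)–(6,1) (|3−6| = |4−1| = 3); (6,1)–(8,3) (|6−8| = |1−3| = 2).
Total attacking pairs: 6.

6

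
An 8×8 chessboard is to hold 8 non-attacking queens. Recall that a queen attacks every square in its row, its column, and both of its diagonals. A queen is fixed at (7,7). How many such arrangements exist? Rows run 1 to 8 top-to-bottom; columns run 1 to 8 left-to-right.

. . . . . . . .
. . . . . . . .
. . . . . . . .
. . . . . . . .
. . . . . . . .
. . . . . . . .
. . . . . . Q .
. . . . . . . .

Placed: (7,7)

16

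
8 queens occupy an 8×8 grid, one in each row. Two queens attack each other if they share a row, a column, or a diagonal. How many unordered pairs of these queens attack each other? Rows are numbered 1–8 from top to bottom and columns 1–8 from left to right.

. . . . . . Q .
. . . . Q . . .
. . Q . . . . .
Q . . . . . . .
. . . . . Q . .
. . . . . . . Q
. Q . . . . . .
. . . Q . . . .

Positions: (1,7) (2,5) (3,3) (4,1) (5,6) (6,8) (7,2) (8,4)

0

All columns are distinct and no two queens satisfy |Δrow| = |Δcol|, so no pair attacks.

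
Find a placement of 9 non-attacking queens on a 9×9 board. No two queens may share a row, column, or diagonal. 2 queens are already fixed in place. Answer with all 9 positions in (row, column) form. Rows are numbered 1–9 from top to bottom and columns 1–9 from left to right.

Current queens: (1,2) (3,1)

(1,2) (2,8) (3,1) (4,4) (5,7) (6,9) (7,6) (8,3) (9,5)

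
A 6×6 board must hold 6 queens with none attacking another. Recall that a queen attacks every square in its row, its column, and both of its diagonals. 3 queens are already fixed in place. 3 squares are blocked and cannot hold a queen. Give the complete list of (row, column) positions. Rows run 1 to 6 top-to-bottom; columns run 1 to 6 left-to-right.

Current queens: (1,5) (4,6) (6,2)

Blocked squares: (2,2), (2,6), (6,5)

Row 2: attacked by (1,5)→{4,5,6}; (4,6)→{4,6}; (6,2)→{2,6}. Blocked: 2,6. Safe: 1, 3. Place at column 3.
Row 3: attacked by (1,5)→{3,5}; (2,3)→{2,3,4}; (4,6)→{5,6}; (6,2)→{2,5}. Safe: 1. Place at column 1.
Row 5: attacked by (1,5)→{1,5}; (2,3)→{3,6}; (3,1)→{1,3}; (4,6)→{5,6}; (6,2)→{1,2,3}. Safe: 4. Place at column 4.
Columns [5, 3, 1, 6, 4, 2], r−c [-4, -1, 2, -2, 1, 4], r+c [6, 5, 4, 10, 9, 8] are all distinct, so no two queens attack.

(1,5) (2,3) (3,1) (4,6) (5,4) (6,2)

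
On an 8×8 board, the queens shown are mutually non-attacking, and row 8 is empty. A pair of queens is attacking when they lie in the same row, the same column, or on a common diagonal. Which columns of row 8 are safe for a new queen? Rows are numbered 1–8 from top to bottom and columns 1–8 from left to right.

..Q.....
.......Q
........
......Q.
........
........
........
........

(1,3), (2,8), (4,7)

(1,3) attacks row 8 at column 3.
(2,8) attacks row 8 at column 8 and diagonals 2.
(4,7) attacks row 8 at column 7 and diagonals 3.
Attacked columns: {2, 3, 7, 8}. Safe: {1, 4, 5, 6}.

columns 1, 4, 5, 6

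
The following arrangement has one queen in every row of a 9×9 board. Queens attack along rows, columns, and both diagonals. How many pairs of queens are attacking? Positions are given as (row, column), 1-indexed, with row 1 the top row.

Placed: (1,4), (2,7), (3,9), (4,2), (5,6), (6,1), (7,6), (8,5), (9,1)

Same column: (5,6)–(7,6) (column 6); (6,1)–(9,1) (column 1).
Same diagonal: (7,6)–(8,5) (|7−8| = |6−5| = 1).
Total attacking pairs: 3.

3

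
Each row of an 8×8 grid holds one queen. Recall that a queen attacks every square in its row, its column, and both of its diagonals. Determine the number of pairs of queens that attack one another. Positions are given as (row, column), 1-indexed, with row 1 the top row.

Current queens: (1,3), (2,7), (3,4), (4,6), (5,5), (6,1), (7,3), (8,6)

7

Same column: (1,3)–(7,3) (column 3); (4,6)–(8,6) (column 6).
Same diagonal: (1,3)–(4,6) (|1−4| = |3−6| = 3); (3,4)–(6,1) (|3−6| = |4−1| = 3); (4,6)–(5,5) (|4−5| = |6−5| = 1); (4,6)–(7,3) (|4−7| = |6−3| = 3); (5,5)–(7,3) (|5−7| = |5−3| = 2).
Total attacking pairs: 7.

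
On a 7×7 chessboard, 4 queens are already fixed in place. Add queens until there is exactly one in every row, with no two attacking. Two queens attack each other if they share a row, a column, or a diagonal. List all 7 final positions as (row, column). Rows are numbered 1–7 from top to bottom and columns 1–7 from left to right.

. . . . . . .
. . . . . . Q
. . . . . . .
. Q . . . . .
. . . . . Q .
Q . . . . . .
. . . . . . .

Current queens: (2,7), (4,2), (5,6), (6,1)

(1,4) (2,7) (3,5) (4,2) (5,6) (6,1) (7,3)

Row 1: attacked by (2,7)→{6,7}; (4,2)→{2,5}; (5,6)→{2,6}; (6,1)→{1,6}. Safe: 3, 4. Place at column 4.
Row 3: attacked by (1,4)→{2,4,6}; (2,7)→{6,7}; (4,2)→{1,2,3}; (5,6)→{4,6}; (6,1)→{1,4}. Safe: 5. Place at column 5.
Row 7: attacked by (1,4)→{4}; (2,7)→{2,7}; (3,5)→{1,5}; (4,2)→{2,5}; (5,6)→{4,6}; (6,1)→{1,2}. Safe: 3. Place at column 3.
Columns [4, 7, 5, 2, 6, 1, 3], r−c [-3, -5, -2, 2, -1, 5, 4], r+c [5, 9, 8, 6, 11, 7, 10] are all distinct, so no two queens attack.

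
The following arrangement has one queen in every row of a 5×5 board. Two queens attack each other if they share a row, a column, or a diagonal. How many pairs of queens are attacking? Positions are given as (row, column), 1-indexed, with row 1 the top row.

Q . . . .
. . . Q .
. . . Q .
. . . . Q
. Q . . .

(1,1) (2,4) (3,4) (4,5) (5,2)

Same column: (2,4)–(3,4) (column 4).
Same diagonal: (3,4)–(4,5) (|3−4| = |4−5| = 1); (3,4)–(5,2) (|3−5| = |4−2| = 2).
Total attacking pairs: 3.

3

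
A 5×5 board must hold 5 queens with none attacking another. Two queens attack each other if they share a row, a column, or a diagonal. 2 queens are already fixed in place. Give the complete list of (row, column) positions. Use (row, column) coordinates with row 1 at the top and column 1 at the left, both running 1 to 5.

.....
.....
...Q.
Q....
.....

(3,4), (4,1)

Row 1: attacked by (3,4)→{2,4}; (4,1)→{1,4}. Safe: 3, 5. Place at column 5.
Row 2: attacked by (1,5)→{4,5}; (3,4)→{3,4,5}; (4,1)→{1,3}. Safe: 2. Place at column 2.
Row 5: attacked by (1,5)→{1,5}; (2,2)→{2,5}; (3,4)→{2,4}; (4,1)→{1,2}. Safe: 3. Place at column 3.
Columns [5, 2, 4, 1, 3], r−c [-4, 0, -1, 3, 2], r+c [6, 4, 7, 5, 8] are all distinct, so no two queens attack.

(1,5) (2,2) (3,4) (4,1) (5,3)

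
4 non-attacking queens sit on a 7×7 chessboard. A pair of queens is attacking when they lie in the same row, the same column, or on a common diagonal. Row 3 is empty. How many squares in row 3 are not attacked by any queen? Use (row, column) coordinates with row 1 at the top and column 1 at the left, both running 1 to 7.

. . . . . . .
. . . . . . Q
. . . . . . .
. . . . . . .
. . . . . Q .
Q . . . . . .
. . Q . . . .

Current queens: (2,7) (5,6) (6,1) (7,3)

(2,7) attacks row 3 at column 7 and diagonals 6.
(5,6) attacks row 3 at column 6 and diagonals 4.
(6,1) attacks row 3 at column 1 and diagonals 4.
(7,3) attacks row 3 at column 3 and diagonals 7.
Attacked columns: {1, 3, 4, 6, 7}. Safe: {2, 5}.

2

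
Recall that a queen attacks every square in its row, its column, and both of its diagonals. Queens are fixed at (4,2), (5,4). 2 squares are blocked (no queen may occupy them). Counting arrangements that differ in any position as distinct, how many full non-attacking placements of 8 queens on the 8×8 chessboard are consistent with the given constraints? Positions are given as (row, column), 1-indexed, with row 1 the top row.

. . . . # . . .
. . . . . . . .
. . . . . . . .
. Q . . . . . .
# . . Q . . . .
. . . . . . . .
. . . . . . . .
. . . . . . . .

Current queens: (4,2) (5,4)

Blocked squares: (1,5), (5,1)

2

Branch on row 1: col 1 → 0; col 3 → 1; col 6 → 1; col 7 → 0.
Sum: 0 + 1 + 1 + 0 = 2.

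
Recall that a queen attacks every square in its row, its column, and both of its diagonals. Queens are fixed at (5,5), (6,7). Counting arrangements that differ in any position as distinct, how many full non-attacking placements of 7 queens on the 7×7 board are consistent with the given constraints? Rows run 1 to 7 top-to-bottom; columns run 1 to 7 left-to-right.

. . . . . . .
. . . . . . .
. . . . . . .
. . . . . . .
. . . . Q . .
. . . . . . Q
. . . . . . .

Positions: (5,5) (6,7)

Branch on row 1: col 3 → 1; col 4 → 1; col 6 → 0.
Sum: 1 + 1 + 0 = 2.

2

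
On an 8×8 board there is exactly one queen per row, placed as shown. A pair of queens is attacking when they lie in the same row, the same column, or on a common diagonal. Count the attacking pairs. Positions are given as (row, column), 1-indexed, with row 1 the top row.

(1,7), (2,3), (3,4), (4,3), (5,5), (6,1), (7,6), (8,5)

Same column: (2,3)–(4,3) (column 3); (5,5)–(8,5) (column 5).
Same diagonal: (2,3)–(3,4) (|2−3| = |3−4| = 1); (3,4)–(4,3) (|3−4| = |4−3| = 1); (3,4)–(6,1) (|3−6| = |4−1| = 3); (4,3)–(6,1) (|4−6| = |3−1| = 2); (4,3)–(7,6) (|4−7| = |3−6| = 3); (7,6)–(8,5) (|7−8| = |6−5| = 1).
Total attacking pairs: 8.

8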